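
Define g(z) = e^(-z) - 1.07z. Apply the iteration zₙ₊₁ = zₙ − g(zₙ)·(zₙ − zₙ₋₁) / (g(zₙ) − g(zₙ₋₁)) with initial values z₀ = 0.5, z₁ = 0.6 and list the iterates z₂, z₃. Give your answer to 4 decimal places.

g(0.5) = 0.071531, g(0.6) = -0.093188
z₂ = 0.600000 − (-0.093188)·(0.600000 − 0.500000) / (-0.093188 − 0.071531) = 0.600000 − (-0.009319)/(-0.164719) = 0.543426
g(0.543426) = -0.000710
z₃ = 0.543426 − (-0.000710)·(0.543426 − 0.600000) / (-0.000710 − (-0.093188)) = 0.543426 − (0.000040)/(0.092478) = 0.542991

0.5434, 0.5430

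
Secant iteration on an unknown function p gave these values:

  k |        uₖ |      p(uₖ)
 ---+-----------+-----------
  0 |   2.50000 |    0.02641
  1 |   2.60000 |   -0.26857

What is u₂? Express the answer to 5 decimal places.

2.50895

u₂ = 2.60000 − (-0.26857)·(2.60000 − 2.50000) / (-0.26857 − 0.02641)
   = 2.60000 − (-0.0268570)/(-0.2949800) = 2.5089531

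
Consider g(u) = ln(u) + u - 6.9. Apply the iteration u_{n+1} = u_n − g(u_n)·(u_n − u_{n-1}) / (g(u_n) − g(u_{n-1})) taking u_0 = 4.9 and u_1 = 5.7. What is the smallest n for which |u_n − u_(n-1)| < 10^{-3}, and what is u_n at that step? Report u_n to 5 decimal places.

g(4.9) = -0.4107648, g(5.7) = 0.5404662
u_2 = 5.7000000 − 0.5404662·(0.8000000)/(0.9512310) = 5.2454596;  |Δ| = 0.4545404
g(5.2454596) = 0.0028224
u_3 = 5.2454596 − 0.0028224·(-0.4545404)/(-0.5376438) = 5.2430734;  |Δ| = 0.0023862
g(5.2430734) = -0.0000187
u_4 = 5.2430734 − (-0.0000187)·(-0.0023862)/(-0.0028412) = 5.2430891;  |Δ| = 0.0000157
|u_4 − u_3| = 0.0000157 < 10^{-3}

n = 4, u_n = 5.24309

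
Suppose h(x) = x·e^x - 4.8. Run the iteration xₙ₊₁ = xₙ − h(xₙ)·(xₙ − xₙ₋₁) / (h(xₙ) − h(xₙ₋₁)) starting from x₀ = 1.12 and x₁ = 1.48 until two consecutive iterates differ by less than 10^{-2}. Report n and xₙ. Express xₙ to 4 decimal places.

h(1.12) = -1.367363, h(1.48) = 1.701560
x₂ = 1.480000 − 1.701560·(0.360000)/(3.068923) = 1.280399;  |Δ| = 0.199601
h(1.280399) = -0.193032
x₃ = 1.280399 − (-0.193032)·(-0.199601)/(-1.894592) = 1.300735;  |Δ| = 0.020337
h(1.300735) = -0.023707
x₄ = 1.300735 − (-0.023707)·(0.020337)/(0.169325) = 1.303582;  |Δ| = 0.002847
|x₄ − x₃| = 0.002847 < 10^{-2}

n = 4, xₙ = 1.3036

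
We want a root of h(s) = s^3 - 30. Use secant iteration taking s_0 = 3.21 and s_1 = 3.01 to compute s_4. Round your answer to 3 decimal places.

3.107

h(3.21) = 3.07616, h(3.01) = -2.72910
s_2 = 3.01000 − (-2.72910)·(3.01000 − 3.21000) / (-2.72910 − 3.07616) = 3.01000 − (0.54582)/(-5.80526) = 3.10402
h(3.10402) = -0.09291
s_3 = 3.10402 − (-0.09291)·(3.10402 − 3.01000) / (-0.09291 − (-2.72910)) = 3.10402 − (-0.00874)/(2.63619) = 3.10734
h(3.10734) = 0.00297
s_4 = 3.10734 − 0.00297·(3.10734 − 3.10402) / (0.00297 − (-0.09291)) = 3.10734 − (0.00001)/(0.09588) = 3.10723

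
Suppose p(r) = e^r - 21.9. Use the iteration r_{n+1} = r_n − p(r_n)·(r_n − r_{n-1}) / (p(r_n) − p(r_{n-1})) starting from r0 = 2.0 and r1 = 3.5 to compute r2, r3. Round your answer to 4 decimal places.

2.8461, 3.0386

p(2.0) = -14.510944, p(3.5) = 11.215452
r2 = 3.500000 − 11.215452·(3.500000 − 2.000000) / (11.215452 − (-14.510944)) = 3.500000 − (16.823178)/(25.726396) = 2.846073
p(2.846073) = -4.679970
r3 = 2.846073 − (-4.679970)·(2.846073 − 3.500000) / (-4.679970 − 11.215452) = 2.846073 − (3.060357)/(-15.895421) = 3.038604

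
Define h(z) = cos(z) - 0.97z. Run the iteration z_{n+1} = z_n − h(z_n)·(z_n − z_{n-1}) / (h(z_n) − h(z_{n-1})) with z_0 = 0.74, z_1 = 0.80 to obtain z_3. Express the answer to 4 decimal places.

h(0.74) = 0.020669, h(0.80) = -0.079293
z_2 = 0.800000 − (-0.079293)·(0.800000 − 0.740000) / (-0.079293 − 0.020669) = 0.800000 − (-0.004758)/(-0.099962) = 0.752406
h(0.752406) = 0.000213
z_3 = 0.752406 − 0.000213·(0.752406 − 0.800000) / (0.000213 − (-0.079293)) = 0.752406 − (-0.000010)/(0.079506) = 0.752533

0.7525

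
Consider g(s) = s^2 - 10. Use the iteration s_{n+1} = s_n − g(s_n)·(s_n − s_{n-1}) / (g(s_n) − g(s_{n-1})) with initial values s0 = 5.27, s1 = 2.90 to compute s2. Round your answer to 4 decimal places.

3.0946

g(5.27) = 17.772900, g(2.90) = -1.590000
s2 = 2.900000 − (-1.590000)·(2.900000 − 5.270000) / (-1.590000 − 17.772900) = 2.900000 − (3.768300)/(-19.362900) = 3.094614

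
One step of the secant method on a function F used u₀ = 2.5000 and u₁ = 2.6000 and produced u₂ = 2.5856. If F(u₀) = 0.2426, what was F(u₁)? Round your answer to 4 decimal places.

-0.0408

The secant line through (2.5000, 0.2426) and (2.6000, F(u₁)) crosses zero at u₂ = 2.5856.
So (2.5000, 0.2426), (2.6000, F(u₁)), (2.5856, 0) are collinear:
F(u₁) = 0.2426 · (2.6000 − 2.5856) / (2.5000 − 2.5856) = 0.2426 · (0.014400)/(-0.085600) = -0.040811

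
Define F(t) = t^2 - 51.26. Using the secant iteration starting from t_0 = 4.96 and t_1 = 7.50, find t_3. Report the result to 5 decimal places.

7.15821

F(4.96) = -26.6584000, F(7.50) = 4.9900000
t_2 = 7.5000000 − 4.9900000·(7.5000000 − 4.9600000) / (4.9900000 − (-26.6584000)) = 7.5000000 − (12.6746000)/(31.6484000) = 7.0995185
F(7.0995185) = -0.8568376
t_3 = 7.0995185 − (-0.8568376)·(7.0995185 − 7.5000000) / (-0.8568376 − 4.9900000) = 7.0995185 − (0.3431477)/(-5.8468376) = 7.1582079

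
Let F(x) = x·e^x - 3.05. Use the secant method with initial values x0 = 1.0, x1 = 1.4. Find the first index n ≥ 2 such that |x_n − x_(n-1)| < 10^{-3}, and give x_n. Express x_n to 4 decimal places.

n = 5, x_n = 1.0584

F(1.0) = -0.331718, F(1.4) = 2.627280
x2 = 1.400000 − 2.627280·(0.400000)/(2.958998) = 1.044842;  |Δ| = 0.355158
F(1.044842) = -0.079567
x3 = 1.044842 − (-0.079567)·(-0.355158)/(-2.706847) = 1.055282;  |Δ| = 0.010440
F(1.055282) = -0.018403
x4 = 1.055282 − (-0.018403)·(0.010440)/(0.061165) = 1.058423;  |Δ| = 0.003141
F(1.058423) = 0.000187
x5 = 1.058423 − 0.000187·(0.003141)/(0.018589) = 1.058391;  |Δ| = 0.000032
|x5 − x4| = 0.000032 < 10^{-3}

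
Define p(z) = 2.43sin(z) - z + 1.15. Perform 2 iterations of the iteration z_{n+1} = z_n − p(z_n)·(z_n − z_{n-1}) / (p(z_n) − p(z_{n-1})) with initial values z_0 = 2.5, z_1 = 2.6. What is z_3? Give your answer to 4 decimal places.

2.5351

p(2.5) = 0.104287, p(2.6) = -0.197332
z_2 = 2.600000 − (-0.197332)·(2.600000 − 2.500000) / (-0.197332 − 0.104287) = 2.600000 − (-0.019733)/(-0.301619) = 2.534576
p(2.534576) = 0.001544
z_3 = 2.534576 − 0.001544·(2.534576 − 2.600000) / (0.001544 − (-0.197332)) = 2.534576 − (-0.000101)/(0.198876) = 2.535084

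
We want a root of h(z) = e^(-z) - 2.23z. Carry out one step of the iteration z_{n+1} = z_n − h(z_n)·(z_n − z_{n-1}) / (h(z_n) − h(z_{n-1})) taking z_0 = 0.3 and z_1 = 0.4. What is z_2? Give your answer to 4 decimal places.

h(0.3) = 0.071818, h(0.4) = -0.221680
z_2 = 0.400000 − (-0.221680)·(0.400000 − 0.300000) / (-0.221680 − 0.071818) = 0.400000 − (-0.022168)/(-0.293498) = 0.324470

0.3245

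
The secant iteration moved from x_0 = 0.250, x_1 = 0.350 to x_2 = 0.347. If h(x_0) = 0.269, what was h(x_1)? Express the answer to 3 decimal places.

The secant line through (0.250, 0.269) and (0.350, h(x_1)) crosses zero at x_2 = 0.347.
So (0.250, 0.269), (0.350, h(x_1)), (0.347, 0) are collinear:
h(x_1) = 0.269 · (0.350 − 0.347) / (0.250 − 0.347) = 0.269 · (0.00300)/(-0.09700) = -0.00832

-0.008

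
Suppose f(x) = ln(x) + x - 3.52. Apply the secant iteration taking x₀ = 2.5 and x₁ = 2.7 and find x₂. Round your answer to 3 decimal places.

2.575

f(2.5) = -0.10371, f(2.7) = 0.17325
x₂ = 2.70000 − 0.17325·(2.70000 − 2.50000) / (0.17325 − (-0.10371)) = 2.70000 − (0.03465)/(0.27696) = 2.57489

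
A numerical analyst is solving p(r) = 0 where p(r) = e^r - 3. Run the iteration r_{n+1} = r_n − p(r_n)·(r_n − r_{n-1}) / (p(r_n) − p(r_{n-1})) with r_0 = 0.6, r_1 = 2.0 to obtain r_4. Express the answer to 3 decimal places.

1.107

p(0.6) = -1.17788, p(2.0) = 4.38906
r_2 = 2.00000 − 4.38906·(2.00000 − 0.60000) / (4.38906 − (-1.17788)) = 2.00000 − (6.14468)/(5.56694) = 0.89622
p(0.89622) = -0.54968
r_3 = 0.89622 − (-0.54968)·(0.89622 − 2.00000) / (-0.54968 − 4.38906) = 0.89622 − (0.60672)/(-4.93873) = 1.01907
p(1.01907) = -0.22938
r_4 = 1.01907 − (-0.22938)·(1.01907 − 0.89622) / (-0.22938 − (-0.54968)) = 1.01907 − (-0.02818)/(0.32029) = 1.10705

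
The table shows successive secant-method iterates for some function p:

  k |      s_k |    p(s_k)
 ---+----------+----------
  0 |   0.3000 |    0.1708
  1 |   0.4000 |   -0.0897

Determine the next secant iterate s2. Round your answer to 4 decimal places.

s2 = 0.4000 − (-0.0897)·(0.4000 − 0.3000) / (-0.0897 − 0.1708)
   = 0.4000 − (-0.008970)/(-0.260500) = 0.365566

0.3656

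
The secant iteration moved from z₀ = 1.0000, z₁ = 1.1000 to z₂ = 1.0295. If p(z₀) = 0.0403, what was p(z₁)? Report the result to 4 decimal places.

-0.0963

The secant line through (1.0000, 0.0403) and (1.1000, p(z₁)) crosses zero at z₂ = 1.0295.
So (1.0000, 0.0403), (1.1000, p(z₁)), (1.0295, 0) are collinear:
p(z₁) = 0.0403 · (1.1000 − 1.0295) / (1.0000 − 1.0295) = 0.0403 · (0.070500)/(-0.029500) = -0.096310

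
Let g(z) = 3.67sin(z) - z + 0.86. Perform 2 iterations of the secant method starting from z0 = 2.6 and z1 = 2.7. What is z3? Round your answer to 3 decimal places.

2.636

g(2.6) = 0.15189, g(2.7) = -0.27152
z2 = 2.70000 − (-0.27152)·(2.70000 − 2.60000) / (-0.27152 − 0.15189) = 2.70000 − (-0.02715)/(-0.42341) = 2.63587
g(2.63587) = 0.00201
z3 = 2.63587 − 0.00201·(2.63587 − 2.70000) / (0.00201 − (-0.27152)) = 2.63587 − (-0.00013)/(0.27353) = 2.63634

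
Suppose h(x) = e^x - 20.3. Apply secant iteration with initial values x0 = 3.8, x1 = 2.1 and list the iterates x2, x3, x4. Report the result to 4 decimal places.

h(3.8) = 24.401184, h(2.1) = -12.133830
x2 = 2.100000 − (-12.133830)·(2.100000 − 3.800000) / (-12.133830 − 24.401184) = 2.100000 − (20.627511)/(-36.535015) = 2.664596
h(2.664596) = -5.937859
x3 = 2.664596 − (-5.937859)·(2.664596 − 2.100000) / (-5.937859 − (-12.133830)) = 2.664596 − (-3.352489)/(6.195971) = 3.205671
h(3.205671) = 4.372057
x4 = 3.205671 − 4.372057·(3.205671 − 2.664596) / (4.372057 − (-5.937859)) = 3.205671 − (2.365614)/(10.309916) = 2.976221

2.6646, 3.2057, 2.9762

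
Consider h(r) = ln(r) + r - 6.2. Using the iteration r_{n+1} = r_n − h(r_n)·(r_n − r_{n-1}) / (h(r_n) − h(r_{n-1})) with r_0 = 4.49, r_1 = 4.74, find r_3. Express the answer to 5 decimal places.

h(4.49) = -0.2081473, h(4.74) = 0.0960371
r_2 = 4.7400000 − 0.0960371·(4.7400000 − 4.4900000) / (0.0960371 − (-0.2081473)) = 4.7400000 − (0.0240093)/(0.3041844) = 4.6610700
h(4.6610700) = 0.0003150
r_3 = 4.6610700 − 0.0003150·(4.6610700 − 4.7400000) / (0.0003150 − 0.0960371) = 4.6610700 − (-0.0000249)/(-0.0957221) = 4.6608102

4.66081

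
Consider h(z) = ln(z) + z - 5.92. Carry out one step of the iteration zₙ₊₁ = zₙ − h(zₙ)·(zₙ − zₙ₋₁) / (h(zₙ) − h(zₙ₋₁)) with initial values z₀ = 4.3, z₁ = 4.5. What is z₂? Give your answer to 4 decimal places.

h(4.3) = -0.161385, h(4.5) = 0.084077
z₂ = 4.500000 − 0.084077·(4.500000 − 4.300000) / (0.084077 − (-0.161385)) = 4.500000 − (0.016815)/(0.245462) = 4.431495

4.4315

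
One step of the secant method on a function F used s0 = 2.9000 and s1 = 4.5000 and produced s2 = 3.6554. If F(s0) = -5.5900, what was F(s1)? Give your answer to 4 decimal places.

The secant line through (2.9000, -5.5900) and (4.5000, F(s1)) crosses zero at s2 = 3.6554.
So (2.9000, -5.5900), (4.5000, F(s1)), (3.6554, 0) are collinear:
F(s1) = -5.5900 · (4.5000 − 3.6554) / (2.9000 − 3.6554) = -5.5900 · (0.844600)/(-0.755400) = 6.250085

6.2501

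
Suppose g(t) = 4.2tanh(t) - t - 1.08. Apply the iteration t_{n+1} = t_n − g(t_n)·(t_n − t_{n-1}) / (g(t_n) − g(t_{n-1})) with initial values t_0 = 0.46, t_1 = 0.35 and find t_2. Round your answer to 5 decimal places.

g(0.46) = 0.2663537, g(0.35) = -0.0172227
t_2 = 0.3500000 − (-0.0172227)·(0.3500000 − 0.4600000) / (-0.0172227 − 0.2663537) = 0.3500000 − (0.0018945)/(-0.2835764) = 0.3566807

0.35668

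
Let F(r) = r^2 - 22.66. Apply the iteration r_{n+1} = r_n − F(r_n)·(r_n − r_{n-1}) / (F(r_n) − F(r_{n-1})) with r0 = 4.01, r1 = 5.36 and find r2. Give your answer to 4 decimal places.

F(4.01) = -6.579900, F(5.36) = 6.069600
r2 = 5.360000 − 6.069600·(5.360000 − 4.010000) / (6.069600 − (-6.579900)) = 5.360000 − (8.193960)/(12.649500) = 4.712231

4.7122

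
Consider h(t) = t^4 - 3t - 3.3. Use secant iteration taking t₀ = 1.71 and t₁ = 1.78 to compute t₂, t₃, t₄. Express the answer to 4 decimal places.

h(1.71) = 0.120361, h(1.78) = 1.398759
t₂ = 1.780000 − 1.398759·(1.780000 − 1.710000) / (1.398759 − 0.120361) = 1.780000 − (0.097913)/(1.278398) = 1.703410
h(1.703410) = 0.009077
t₃ = 1.703410 − 0.009077·(1.703410 − 1.780000) / (0.009077 − 1.398759) = 1.703410 − (-0.000695)/(-1.389681) = 1.702909
h(1.702909) = 0.000692
t₄ = 1.702909 − 0.000692·(1.702909 − 1.703410) / (0.000692 − 0.009077) = 1.702909 − (0.000000)/(-0.008385) = 1.702868

1.7034, 1.7029, 1.7029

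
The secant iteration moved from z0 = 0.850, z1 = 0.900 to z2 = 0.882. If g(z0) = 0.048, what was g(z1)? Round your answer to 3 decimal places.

The secant line through (0.850, 0.048) and (0.900, g(z1)) crosses zero at z2 = 0.882.
So (0.850, 0.048), (0.900, g(z1)), (0.882, 0) are collinear:
g(z1) = 0.048 · (0.900 − 0.882) / (0.850 − 0.882) = 0.048 · (0.01800)/(-0.03200) = -0.02700

-0.027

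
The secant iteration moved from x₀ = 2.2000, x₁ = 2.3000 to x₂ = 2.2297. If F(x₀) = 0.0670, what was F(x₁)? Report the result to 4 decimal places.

The secant line through (2.2000, 0.0670) and (2.3000, F(x₁)) crosses zero at x₂ = 2.2297.
So (2.2000, 0.0670), (2.3000, F(x₁)), (2.2297, 0) are collinear:
F(x₁) = 0.0670 · (2.3000 − 2.2297) / (2.2000 − 2.2297) = 0.0670 · (0.070300)/(-0.029700) = -0.158589

-0.1586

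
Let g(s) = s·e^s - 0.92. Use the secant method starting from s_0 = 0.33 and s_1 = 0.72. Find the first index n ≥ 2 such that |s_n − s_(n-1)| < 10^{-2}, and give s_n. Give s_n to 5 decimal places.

n = 4, s_n = 0.53760

g(0.33) = -0.4609805, g(0.72) = 0.5591919
s_2 = 0.7200000 − 0.5591919·(0.3900000)/(1.0201724) = 0.5062275;  |Δ| = 0.2137725
g(0.5062275) = -0.0801582
s_3 = 0.5062275 − (-0.0801582)·(-0.2137725)/(-0.6393501) = 0.5330291;  |Δ| = 0.0268016
g(0.5330291) = -0.0116724
s_4 = 0.5330291 − (-0.0116724)·(0.0268016)/(0.0684857) = 0.5375970;  |Δ| = 0.0045680
|s_4 − s_3| = 0.0045680 < 10^{-2}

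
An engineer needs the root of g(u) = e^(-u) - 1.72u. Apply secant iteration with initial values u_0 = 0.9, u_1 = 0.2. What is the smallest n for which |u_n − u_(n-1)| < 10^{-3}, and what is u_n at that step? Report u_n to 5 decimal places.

n = 4, u_n = 0.39261

g(0.9) = -1.1414303, g(0.2) = 0.4747308
u_2 = 0.2000000 − 0.4747308·(-0.7000000)/(1.6161611) = 0.4056178;  |Δ| = 0.2056178
g(0.4056178) = -0.0310978
u_3 = 0.4056178 − (-0.0310978)·(0.2056178)/(-0.5058285) = 0.3929767;  |Δ| = 0.0126412
g(0.3929767) = -0.0008754
u_4 = 0.3929767 − (-0.0008754)·(-0.0126412)/(0.0302224) = 0.3926105;  |Δ| = 0.0003661
|u_4 − u_3| = 0.0003661 < 10^{-3}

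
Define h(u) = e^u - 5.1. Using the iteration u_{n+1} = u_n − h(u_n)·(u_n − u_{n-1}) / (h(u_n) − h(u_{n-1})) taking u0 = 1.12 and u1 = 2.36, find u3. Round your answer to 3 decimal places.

1.572

h(1.12) = -2.03515, h(2.36) = 5.49095
u2 = 2.36000 − 5.49095·(2.36000 − 1.12000) / (5.49095 − (-2.03515)) = 2.36000 − (6.80878)/(7.52610) = 1.45531
h(1.45531) = -0.81419
u3 = 1.45531 − (-0.81419)·(1.45531 − 2.36000) / (-0.81419 − 5.49095) = 1.45531 − (0.73658)/(-6.30514) = 1.57213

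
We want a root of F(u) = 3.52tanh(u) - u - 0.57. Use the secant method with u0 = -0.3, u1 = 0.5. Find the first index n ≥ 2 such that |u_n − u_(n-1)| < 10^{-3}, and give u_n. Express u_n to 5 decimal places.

n = 5, u_n = 0.23187

F(-0.3) = -1.2954204, F(0.5) = 0.5566524
u2 = 0.5000000 − 0.5566524·(0.8000000)/(1.8520728) = 0.2595549;  |Δ| = 0.2404451
F(0.2595549) = 0.0640997
u3 = 0.2595549 − 0.0640997·(-0.2404451)/(-0.4925527) = 0.2282639;  |Δ| = 0.0312910
F(0.2282639) = -0.0084453
u4 = 0.2282639 − (-0.0084453)·(-0.0312910)/(-0.0725449) = 0.2319066;  |Δ| = 0.0036427
F(0.2319066) = 0.0000788
u5 = 0.2319066 − 0.0000788·(0.0036427)/(0.0085241) = 0.2318729;  |Δ| = 0.0000337
|u5 − u4| = 0.0000337 < 10^{-3}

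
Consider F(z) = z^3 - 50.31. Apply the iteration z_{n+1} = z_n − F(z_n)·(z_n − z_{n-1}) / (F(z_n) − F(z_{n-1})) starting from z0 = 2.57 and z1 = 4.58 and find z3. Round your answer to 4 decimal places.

F(2.57) = -33.335407, F(4.58) = 45.761912
z2 = 4.580000 − 45.761912·(4.580000 − 2.570000) / (45.761912 − (-33.335407)) = 4.580000 − (91.981443)/(79.097319) = 3.417110
F(3.417110) = -10.409617
z3 = 3.417110 − (-10.409617)·(3.417110 − 4.580000) / (-10.409617 − 45.761912) = 3.417110 − (12.105235)/(-56.171529) = 3.632615

3.6326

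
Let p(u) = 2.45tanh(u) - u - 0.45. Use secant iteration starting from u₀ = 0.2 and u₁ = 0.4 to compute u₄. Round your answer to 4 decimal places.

0.3297

p(0.2) = -0.166430, p(0.4) = 0.080875
u₂ = 0.400000 − 0.080875·(0.400000 − 0.200000) / (0.080875 − (-0.166430)) = 0.400000 − (0.016175)/(0.247305) = 0.334595
p(0.334595) = 0.005882
u₃ = 0.334595 − 0.005882·(0.334595 − 0.400000) / (0.005882 − 0.080875) = 0.334595 − (-0.000385)/(-0.074993) = 0.329465
p(0.329465) = -0.000267
u₄ = 0.329465 − (-0.000267)·(0.329465 − 0.334595) / (-0.000267 − 0.005882) = 0.329465 − (0.000001)/(-0.006148) = 0.329688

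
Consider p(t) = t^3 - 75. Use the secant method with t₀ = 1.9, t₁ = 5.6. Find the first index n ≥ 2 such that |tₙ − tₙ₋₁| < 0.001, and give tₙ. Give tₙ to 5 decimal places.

n = 7, tₙ = 4.21716

p(1.9) = -68.1410000, p(5.6) = 100.6160000
t₂ = 5.6000000 − 100.6160000·(3.7000000)/(168.7570000) = 3.3939925;  |Δ| = 2.2060075
p(3.3939925) = -35.9039706
t₃ = 3.3939925 − (-35.9039706)·(-2.2060075)/(-136.5199706) = 3.9741599;  |Δ| = 0.5801673
p(3.9741599) = -12.2323307
t₄ = 3.9741599 − (-12.2323307)·(0.5801673)/(23.6716399) = 4.2739616;  |Δ| = 0.2998017
p(4.2739616) = 3.0713788
t₅ = 4.2739616 − 3.0713788·(0.2998017)/(15.3037095) = 4.2137929;  |Δ| = 0.0601687
p(4.2137929) = -0.1796810
t₆ = 4.2137929 − (-0.1796810)·(-0.0601687)/(-3.2510599) = 4.2171183;  |Δ| = 0.0033254
p(4.2171183) = -0.0024016
t₇ = 4.2171183 − (-0.0024016)·(0.0033254)/(0.1772794) = 4.2171634;  |Δ| = 0.0000450
|t₇ − t₆| = 0.0000450 < 0.001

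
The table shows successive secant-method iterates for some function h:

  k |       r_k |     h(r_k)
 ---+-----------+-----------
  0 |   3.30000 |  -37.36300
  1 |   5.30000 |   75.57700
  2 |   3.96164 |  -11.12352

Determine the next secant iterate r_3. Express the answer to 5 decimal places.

r_3 = 3.96164 − (-11.12352)·(3.96164 − 5.30000) / (-11.12352 − 75.57700)
   = 3.96164 − (14.8872742)/(-86.7005200) = 4.1333492

4.13335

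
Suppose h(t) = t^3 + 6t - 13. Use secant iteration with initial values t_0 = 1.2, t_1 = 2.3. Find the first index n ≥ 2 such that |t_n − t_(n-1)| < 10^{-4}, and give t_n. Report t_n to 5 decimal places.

n = 6, t_n = 1.54819

h(1.2) = -4.0720000, h(2.3) = 12.9670000
t_2 = 2.3000000 − 12.9670000·(1.1000000)/(17.0390000) = 1.4628793;  |Δ| = 0.8371207
h(1.4628793) = -1.0921396
t_3 = 1.4628793 − (-1.0921396)·(-0.8371207)/(-14.0591396) = 1.5279083;  |Δ| = 0.0650291
h(1.5279083) = -0.2656420
t_4 = 1.5279083 − (-0.2656420)·(0.0650291)/(0.8264976) = 1.5488091;  |Δ| = 0.0209008
h(1.5488091) = 0.0081531
t_5 = 1.5488091 − 0.0081531·(0.0209008)/(0.2737951) = 1.5481867;  |Δ| = 0.0006224
h(1.5481867) = -0.0000584
t_6 = 1.5481867 − (-0.0000584)·(-0.0006224)/(-0.0082115) = 1.5481912;  |Δ| = 0.0000044
|t_6 − t_5| = 0.0000044 < 10^{-4}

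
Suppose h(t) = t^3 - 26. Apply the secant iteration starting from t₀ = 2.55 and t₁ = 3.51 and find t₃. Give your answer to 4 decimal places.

h(2.55) = -9.418625, h(3.51) = 17.243551
t₂ = 3.510000 − 17.243551·(3.510000 − 2.550000) / (17.243551 − (-9.418625)) = 3.510000 − (16.553809)/(26.662176) = 2.889128
h(2.889128) = -1.884283
t₃ = 2.889128 − (-1.884283)·(2.889128 − 3.510000) / (-1.884283 − 17.243551) = 2.889128 − (1.169899)/(-19.127834) = 2.950290

2.9503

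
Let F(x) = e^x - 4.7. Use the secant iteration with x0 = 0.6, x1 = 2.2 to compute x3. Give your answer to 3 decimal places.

1.454

F(0.6) = -2.87788, F(2.2) = 4.32501
x2 = 2.20000 − 4.32501·(2.20000 − 0.60000) / (4.32501 − (-2.87788)) = 2.20000 − (6.92002)/(7.20289) = 1.23927
F(1.23927) = -1.24690
x3 = 1.23927 − (-1.24690)·(1.23927 − 2.20000) / (-1.24690 − 4.32501) = 1.23927 − (1.19793)/(-5.57191) = 1.45427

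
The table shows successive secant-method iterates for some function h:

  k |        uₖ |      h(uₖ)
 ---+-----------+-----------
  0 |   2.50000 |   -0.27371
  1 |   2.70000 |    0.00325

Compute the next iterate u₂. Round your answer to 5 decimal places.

u₂ = 2.70000 − 0.00325·(2.70000 − 2.50000) / (0.00325 − (-0.27371))
   = 2.70000 − (0.0006500)/(0.2769600) = 2.6976531

2.69765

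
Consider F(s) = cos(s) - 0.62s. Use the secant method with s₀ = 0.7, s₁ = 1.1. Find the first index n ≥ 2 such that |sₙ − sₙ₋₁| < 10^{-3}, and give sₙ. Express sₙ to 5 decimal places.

n = 4, sₙ = 0.94489

F(0.7) = 0.3308422, F(1.1) = -0.2284039
s₂ = 1.1000000 − (-0.2284039)·(0.4000000)/(-0.5592461) = 0.9366344;  |Δ| = 0.1633656
F(0.9366344) = 0.0117892
s₃ = 0.9366344 − 0.0117892·(-0.1633656)/(0.2401931) = 0.9446528;  |Δ| = 0.0080184
F(0.9446528) = 0.0003395
s₄ = 0.9446528 − 0.0003395·(0.0080184)/(-0.0114497) = 0.9448906;  |Δ| = 0.0002378
|s₄ − s₃| = 0.0002378 < 10^{-3}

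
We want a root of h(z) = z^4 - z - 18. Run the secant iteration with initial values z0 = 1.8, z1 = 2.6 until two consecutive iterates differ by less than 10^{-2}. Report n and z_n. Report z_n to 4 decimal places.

n = 5, z_n = 2.1178

h(1.8) = -9.302400, h(2.6) = 25.097600
z2 = 2.600000 − 25.097600·(0.800000)/(34.400000) = 2.016335;  |Δ| = 0.583665
h(2.016335) = -3.487180
z3 = 2.016335 − (-3.487180)·(-0.583665)/(-28.584780) = 2.087539;  |Δ| = 0.071204
h(2.087539) = -1.096963
z4 = 2.087539 − (-1.096963)·(0.071204)/(2.390217) = 2.120217;  |Δ| = 0.032678
h(2.120217) = 0.087681
z5 = 2.120217 − 0.087681·(0.032678)/(1.184644) = 2.117798;  |Δ| = 0.002419
|z5 − z4| = 0.002419 < 10^{-2}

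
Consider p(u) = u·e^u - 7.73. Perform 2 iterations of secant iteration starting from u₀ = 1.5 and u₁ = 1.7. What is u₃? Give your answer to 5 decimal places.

1.58419

p(1.5) = -1.0074664, p(1.7) = 1.5757106
u₂ = 1.7000000 − 1.5757106·(1.7000000 − 1.5000000) / (1.5757106 − (-1.0074664)) = 1.7000000 − (0.3151421)/(2.5831770) = 1.5780021
p(1.5780021) = -0.0841602
u₃ = 1.5780021 − (-0.0841602)·(1.5780021 − 1.7000000) / (-0.0841602 − 1.5757106) = 1.5780021 − (0.0102674)/(-1.6598707) = 1.5841878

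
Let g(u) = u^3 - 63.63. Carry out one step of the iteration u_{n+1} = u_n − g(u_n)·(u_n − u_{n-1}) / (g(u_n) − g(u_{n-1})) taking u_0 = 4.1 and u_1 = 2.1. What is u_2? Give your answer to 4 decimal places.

g(4.1) = 5.291000, g(2.1) = -54.369000
u_2 = 2.100000 − (-54.369000)·(2.100000 − 4.100000) / (-54.369000 − 5.291000) = 2.100000 − (108.738000)/(-59.660000) = 3.922628

3.9226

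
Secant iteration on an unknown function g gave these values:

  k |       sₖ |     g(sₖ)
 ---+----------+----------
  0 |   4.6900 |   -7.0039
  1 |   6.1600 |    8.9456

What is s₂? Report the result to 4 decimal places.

s₂ = 6.1600 − 8.9456·(6.1600 − 4.6900) / (8.9456 − (-7.0039))
   = 6.1600 − (13.150032)/(15.949500) = 5.335521

5.3355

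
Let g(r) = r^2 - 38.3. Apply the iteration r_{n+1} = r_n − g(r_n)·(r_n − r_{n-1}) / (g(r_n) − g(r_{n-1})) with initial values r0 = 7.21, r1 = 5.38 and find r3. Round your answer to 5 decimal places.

6.19331

g(7.21) = 13.6841000, g(5.38) = -9.3556000
r2 = 5.3800000 − (-9.3556000)·(5.3800000 − 7.2100000) / (-9.3556000 − 13.6841000) = 5.3800000 − (17.1207480)/(-23.0397000) = 6.1230977
g(6.1230977) = -0.8076746
r3 = 6.1230977 − (-0.8076746)·(6.1230977 − 5.3800000) / (-0.8076746 − (-9.3556000)) = 6.1230977 − (-0.6001811)/(8.5479254) = 6.1933114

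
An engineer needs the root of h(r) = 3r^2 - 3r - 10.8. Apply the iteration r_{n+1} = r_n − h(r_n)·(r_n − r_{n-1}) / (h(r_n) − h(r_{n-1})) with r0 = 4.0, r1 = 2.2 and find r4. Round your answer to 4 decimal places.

2.4620

h(4.0) = 25.200000, h(2.2) = -2.880000
r2 = 2.200000 − (-2.880000)·(2.200000 − 4.000000) / (-2.880000 − 25.200000) = 2.200000 − (5.184000)/(-28.080000) = 2.384615
h(2.384615) = -0.894675
r3 = 2.384615 − (-0.894675)·(2.384615 − 2.200000) / (-0.894675 − (-2.880000)) = 2.384615 − (-0.165171)/(1.985325) = 2.467811
h(2.467811) = 0.066842
r4 = 2.467811 − 0.066842·(2.467811 − 2.384615) / (0.066842 − (-0.894675)) = 2.467811 − (0.005561)/(0.961517) = 2.462028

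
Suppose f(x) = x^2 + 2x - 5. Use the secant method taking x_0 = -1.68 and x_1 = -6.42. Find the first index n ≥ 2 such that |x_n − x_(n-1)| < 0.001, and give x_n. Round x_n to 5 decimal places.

f(-1.68) = -5.5376000, f(-6.42) = 23.3764000
x_2 = -6.4200000 − 23.3764000·(-4.7400000)/(28.9140000) = -2.5878033;  |Δ| = 3.8321967
f(-2.5878033) = -3.4788807
x_3 = -2.5878033 − (-3.4788807)·(3.8321967)/(-26.8552807) = -3.0842328;  |Δ| = 0.4964296
f(-3.0842328) = -1.6559734
x_4 = -3.0842328 − (-1.6559734)·(-0.4964296)/(1.8229073) = -3.5352016;  |Δ| = 0.4509687
f(-3.5352016) = 0.4272470
x_5 = -3.5352016 − 0.4272470·(-0.4509687)/(2.0832204) = -3.4427125;  |Δ| = 0.0924890
f(-3.4427125) = -0.0331554
x_6 = -3.4427125 − (-0.0331554)·(0.0924890)/(-0.4604024) = -3.4493731;  |Δ| = 0.0066605
f(-3.4493731) = -0.0005717
x_7 = -3.4493731 − (-0.0005717)·(-0.0066605)/(0.0325838) = -3.4494899;  |Δ| = 0.0001169
|x_7 − x_6| = 0.0001169 < 0.001

n = 7, x_n = -3.44949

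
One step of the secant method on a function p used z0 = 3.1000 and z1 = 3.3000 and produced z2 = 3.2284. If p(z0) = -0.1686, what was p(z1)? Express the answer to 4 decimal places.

0.0940

The secant line through (3.1000, -0.1686) and (3.3000, p(z1)) crosses zero at z2 = 3.2284.
So (3.1000, -0.1686), (3.3000, p(z1)), (3.2284, 0) are collinear:
p(z1) = -0.1686 · (3.3000 − 3.2284) / (3.1000 − 3.2284) = -0.1686 · (0.071600)/(-0.128400) = 0.094017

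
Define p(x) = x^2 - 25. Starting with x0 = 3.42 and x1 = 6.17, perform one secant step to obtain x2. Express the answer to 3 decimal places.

4.807

p(3.42) = -13.30360, p(6.17) = 13.06890
x2 = 6.17000 − 13.06890·(6.17000 − 3.42000) / (13.06890 − (-13.30360)) = 6.17000 − (35.93948)/(26.37250) = 4.80724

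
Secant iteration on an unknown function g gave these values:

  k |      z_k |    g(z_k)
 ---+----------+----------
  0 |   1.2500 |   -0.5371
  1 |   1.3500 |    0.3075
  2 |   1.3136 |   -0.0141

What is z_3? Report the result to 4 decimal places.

1.3152

z_3 = 1.3136 − (-0.0141)·(1.3136 − 1.3500) / (-0.0141 − 0.3075)
   = 1.3136 − (0.000513)/(-0.321600) = 1.315196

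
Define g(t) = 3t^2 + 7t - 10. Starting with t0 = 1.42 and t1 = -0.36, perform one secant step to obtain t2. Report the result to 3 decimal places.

0.832

g(1.42) = 5.98920, g(-0.36) = -12.13120
t2 = -0.36000 − (-12.13120)·(-0.36000 − 1.42000) / (-12.13120 − 5.98920) = -0.36000 − (21.59354)/(-18.12040) = 0.83167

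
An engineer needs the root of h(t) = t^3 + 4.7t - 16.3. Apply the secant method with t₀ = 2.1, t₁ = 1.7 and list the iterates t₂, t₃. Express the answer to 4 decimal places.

h(2.1) = 2.831000, h(1.7) = -3.397000
t₂ = 1.700000 − (-3.397000)·(1.700000 − 2.100000) / (-3.397000 − 2.831000) = 1.700000 − (1.358800)/(-6.228000) = 1.918176
h(1.918176) = -0.226838
t₃ = 1.918176 − (-0.226838)·(1.918176 − 1.700000) / (-0.226838 − (-3.397000)) = 1.918176 − (-0.049491)/(3.170162) = 1.933787

1.9182, 1.9338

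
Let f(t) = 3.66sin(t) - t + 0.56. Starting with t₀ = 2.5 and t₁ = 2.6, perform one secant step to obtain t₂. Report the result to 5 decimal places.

f(2.5) = 0.2504080, f(2.6) = -0.1532650
t₂ = 2.6000000 − (-0.1532650)·(2.6000000 − 2.5000000) / (-0.1532650 − 0.2504080) = 2.6000000 − (-0.0153265)/(-0.4036730) = 2.5620324

2.56203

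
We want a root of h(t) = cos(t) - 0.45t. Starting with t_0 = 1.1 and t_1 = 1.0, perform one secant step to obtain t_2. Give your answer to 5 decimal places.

1.06856

h(1.1) = -0.0414039, h(1.0) = 0.0903023
t_2 = 1.0000000 − 0.0903023·(1.0000000 − 1.1000000) / (0.0903023 − (-0.0414039)) = 1.0000000 − (-0.0090302)/(0.1317062) = 1.0685635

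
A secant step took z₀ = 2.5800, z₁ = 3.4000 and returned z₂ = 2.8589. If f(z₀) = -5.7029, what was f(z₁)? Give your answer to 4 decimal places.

The secant line through (2.5800, -5.7029) and (3.4000, f(z₁)) crosses zero at z₂ = 2.8589.
So (2.5800, -5.7029), (3.4000, f(z₁)), (2.8589, 0) are collinear:
f(z₁) = -5.7029 · (3.4000 − 2.8589) / (2.5800 − 2.8589) = -5.7029 · (0.541100)/(-0.278900) = 11.064321

11.0643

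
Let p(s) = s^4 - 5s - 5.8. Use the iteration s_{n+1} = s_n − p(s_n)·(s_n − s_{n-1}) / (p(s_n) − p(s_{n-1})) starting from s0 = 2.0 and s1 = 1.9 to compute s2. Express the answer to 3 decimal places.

1.992

p(2.0) = 0.20000, p(1.9) = -2.26790
s2 = 1.90000 − (-2.26790)·(1.90000 − 2.00000) / (-2.26790 − 0.20000) = 1.90000 − (0.22679)/(-2.46790) = 1.99190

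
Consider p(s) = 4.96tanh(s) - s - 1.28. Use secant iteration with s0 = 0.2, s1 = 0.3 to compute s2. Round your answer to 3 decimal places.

p(0.2) = -0.50102, p(0.3) = -0.13509
s2 = 0.30000 − (-0.13509)·(0.30000 − 0.20000) / (-0.13509 − (-0.50102)) = 0.30000 − (-0.01351)/(0.36593) = 0.33692

0.337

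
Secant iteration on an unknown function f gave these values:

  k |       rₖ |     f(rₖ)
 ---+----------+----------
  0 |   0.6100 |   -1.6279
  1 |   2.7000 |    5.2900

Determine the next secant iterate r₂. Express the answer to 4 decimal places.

r₂ = 2.7000 − 5.2900·(2.7000 − 0.6100) / (5.2900 − (-1.6279))
   = 2.7000 − (11.056100)/(6.917900) = 1.101813

1.1018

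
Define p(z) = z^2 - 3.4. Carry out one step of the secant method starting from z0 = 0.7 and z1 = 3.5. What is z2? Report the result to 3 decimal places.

1.393

p(0.7) = -2.91000, p(3.5) = 8.85000
z2 = 3.50000 − 8.85000·(3.50000 − 0.70000) / (8.85000 − (-2.91000)) = 3.50000 − (24.78000)/(11.76000) = 1.39286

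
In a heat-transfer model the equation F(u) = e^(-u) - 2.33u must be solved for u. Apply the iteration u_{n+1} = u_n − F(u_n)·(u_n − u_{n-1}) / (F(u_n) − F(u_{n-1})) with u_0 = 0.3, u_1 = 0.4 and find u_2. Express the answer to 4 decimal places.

0.3138

F(0.3) = 0.041818, F(0.4) = -0.261680
u_2 = 0.400000 − (-0.261680)·(0.400000 − 0.300000) / (-0.261680 − 0.041818) = 0.400000 − (-0.026168)/(-0.303498) = 0.313779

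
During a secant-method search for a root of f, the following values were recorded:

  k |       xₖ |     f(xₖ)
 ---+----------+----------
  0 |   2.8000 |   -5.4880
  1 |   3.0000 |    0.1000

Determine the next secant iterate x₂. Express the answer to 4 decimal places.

x₂ = 3.0000 − 0.1000·(3.0000 − 2.8000) / (0.1000 − (-5.4880))
   = 3.0000 − (0.020000)/(5.588000) = 2.996421

2.9964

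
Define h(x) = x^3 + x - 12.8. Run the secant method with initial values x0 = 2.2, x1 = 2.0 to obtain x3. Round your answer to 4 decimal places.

2.1969

h(2.2) = 0.048000, h(2.0) = -2.800000
x2 = 2.000000 − (-2.800000)·(2.000000 − 2.200000) / (-2.800000 − 0.048000) = 2.000000 − (0.560000)/(-2.848000) = 2.196629
h(2.196629) = -0.004240
x3 = 2.196629 − (-0.004240)·(2.196629 − 2.000000) / (-0.004240 − (-2.800000)) = 2.196629 − (-0.000834)/(2.795760) = 2.196927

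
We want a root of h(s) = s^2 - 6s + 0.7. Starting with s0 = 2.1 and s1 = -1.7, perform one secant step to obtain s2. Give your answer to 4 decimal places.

0.7625

h(2.1) = -7.490000, h(-1.7) = 13.790000
s2 = -1.700000 − 13.790000·(-1.700000 − 2.100000) / (13.790000 − (-7.490000)) = -1.700000 − (-52.402000)/(21.280000) = 0.762500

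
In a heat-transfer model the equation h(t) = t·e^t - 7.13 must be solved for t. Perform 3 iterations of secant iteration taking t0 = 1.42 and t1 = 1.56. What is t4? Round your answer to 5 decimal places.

h(1.42) = -1.2552890, h(1.56) = 0.2937611
t2 = 1.5600000 − 0.2937611·(1.5600000 − 1.4200000) / (0.2937611 − (-1.2552890)) = 1.5600000 − (0.0411266)/(1.5490501) = 1.5334505
h(1.5334505) = -0.0237771
t3 = 1.5334505 − (-0.0237771)·(1.5334505 − 1.5600000) / (-0.0237771 − 0.2937611) = 1.5334505 − (0.0006313)/(-0.3175382) = 1.5354385
h(1.5354385) = -0.0004047
t4 = 1.5354385 − (-0.0004047)·(1.5354385 − 1.5334505) / (-0.0004047 − (-0.0237771)) = 1.5354385 − (-0.0000008)/(0.0233724) = 1.5354729

1.53547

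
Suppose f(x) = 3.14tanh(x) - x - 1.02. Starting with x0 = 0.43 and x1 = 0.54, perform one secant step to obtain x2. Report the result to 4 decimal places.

0.5480

f(0.43) = -0.177291, f(0.54) = -0.012018
x2 = 0.540000 − (-0.012018)·(0.540000 − 0.430000) / (-0.012018 − (-0.177291)) = 0.540000 − (-0.001322)/(0.165273) = 0.547999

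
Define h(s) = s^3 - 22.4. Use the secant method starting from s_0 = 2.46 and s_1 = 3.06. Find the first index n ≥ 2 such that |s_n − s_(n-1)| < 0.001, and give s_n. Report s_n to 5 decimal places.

n = 5, s_n = 2.81892

h(2.46) = -7.5130640, h(3.06) = 6.2526160
s_2 = 3.0600000 − 6.2526160·(0.6000000)/(13.7656800) = 2.7874694;  |Δ| = 0.2725306
h(2.7874694) = -0.7414037
s_3 = 2.7874694 − (-0.7414037)·(-0.2725306)/(-6.9940197) = 2.8163591;  |Δ| = 0.0288897
h(2.8163591) = -0.0609822
s_4 = 2.8163591 − (-0.0609822)·(0.0288897)/(0.6804215) = 2.8189483;  |Δ| = 0.0025892
h(2.8189483) = 0.0006865
s_5 = 2.8189483 − 0.0006865·(0.0025892)/(0.0616687) = 2.8189195;  |Δ| = 0.0000288
|s_5 − s_4| = 0.0000288 < 0.001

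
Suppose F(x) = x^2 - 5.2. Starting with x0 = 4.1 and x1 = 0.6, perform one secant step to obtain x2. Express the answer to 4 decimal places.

1.6298

F(4.1) = 11.610000, F(0.6) = -4.840000
x2 = 0.600000 − (-4.840000)·(0.600000 − 4.100000) / (-4.840000 − 11.610000) = 0.600000 − (16.940000)/(-16.450000) = 1.629787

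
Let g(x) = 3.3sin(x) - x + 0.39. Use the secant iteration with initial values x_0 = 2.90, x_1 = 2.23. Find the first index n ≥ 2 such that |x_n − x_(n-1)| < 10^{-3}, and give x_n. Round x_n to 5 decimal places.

g(2.90) = -1.7204772, g(2.23) = 0.7685847
x_2 = 2.2300000 − 0.7685847·(-0.6700000)/(2.4890619) = 2.4368859;  |Δ| = 0.2068859
g(2.4368859) = 0.0908887
x_3 = 2.4368859 − 0.0908887·(0.2068859)/(-0.6776960) = 2.4646322;  |Δ| = 0.0277463
g(2.4646322) = -0.0074243
x_4 = 2.4646322 − (-0.0074243)·(0.0277463)/(-0.0983130) = 2.4625369;  |Δ| = 0.0020953
g(2.4625369) = 0.0000562
x_5 = 2.4625369 − 0.0000562·(-0.0020953)/(0.0074806) = 2.4625526;  |Δ| = 0.0000158
|x_5 − x_4| = 0.0000158 < 10^{-3}

n = 5, x_n = 2.46255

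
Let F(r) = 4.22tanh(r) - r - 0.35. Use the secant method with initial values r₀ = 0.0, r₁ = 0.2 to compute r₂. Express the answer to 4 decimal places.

0.1106

F(0.0) = -0.350000, F(0.2) = 0.282924
r₂ = 0.200000 − 0.282924·(0.200000 − 0.000000) / (0.282924 − (-0.350000)) = 0.200000 − (0.056585)/(0.632924) = 0.110598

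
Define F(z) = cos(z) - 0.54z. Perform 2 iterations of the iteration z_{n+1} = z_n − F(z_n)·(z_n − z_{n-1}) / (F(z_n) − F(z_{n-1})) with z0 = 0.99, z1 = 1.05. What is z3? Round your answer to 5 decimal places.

F(0.99) = 0.0140899, F(1.05) = -0.0694290
z2 = 1.0500000 − (-0.0694290)·(1.0500000 − 0.9900000) / (-0.0694290 − 0.0140899) = 1.0500000 − (-0.0041657)/(-0.0835188) = 1.0001222
F(1.0001222) = 0.0001335
z3 = 1.0001222 − 0.0001335·(1.0001222 − 1.0500000) / (0.0001335 − (-0.0694290)) = 1.0001222 − (-0.0000067)/(0.0695625) = 1.0002179

1.00022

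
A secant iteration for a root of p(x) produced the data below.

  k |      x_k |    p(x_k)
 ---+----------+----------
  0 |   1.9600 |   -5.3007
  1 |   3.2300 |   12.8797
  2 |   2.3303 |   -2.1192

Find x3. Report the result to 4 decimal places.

2.4574

x3 = 2.3303 − (-2.1192)·(2.3303 − 3.2300) / (-2.1192 − 12.8797)
   = 2.3303 − (1.906644)/(-14.998900) = 2.457419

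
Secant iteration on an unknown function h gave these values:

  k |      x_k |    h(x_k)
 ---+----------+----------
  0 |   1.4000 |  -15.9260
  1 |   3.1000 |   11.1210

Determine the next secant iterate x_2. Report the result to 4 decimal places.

2.4010

x_2 = 3.1000 − 11.1210·(3.1000 − 1.4000) / (11.1210 − (-15.9260))
   = 3.1000 − (18.905700)/(27.047000) = 2.401006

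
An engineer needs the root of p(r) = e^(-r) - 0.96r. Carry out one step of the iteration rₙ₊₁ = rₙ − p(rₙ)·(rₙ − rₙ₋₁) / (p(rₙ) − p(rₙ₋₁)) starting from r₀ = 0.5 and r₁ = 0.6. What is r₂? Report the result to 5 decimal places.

p(0.5) = 0.1265307, p(0.6) = -0.0271884
r₂ = 0.6000000 − (-0.0271884)·(0.6000000 − 0.5000000) / (-0.0271884 − 0.1265307) = 0.6000000 − (-0.0027188)/(-0.1537190) = 0.5823129

0.58231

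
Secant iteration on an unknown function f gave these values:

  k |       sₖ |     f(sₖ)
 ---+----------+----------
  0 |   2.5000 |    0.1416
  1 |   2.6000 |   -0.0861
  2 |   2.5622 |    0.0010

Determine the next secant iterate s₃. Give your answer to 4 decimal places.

s₃ = 2.5622 − 0.0010·(2.5622 − 2.6000) / (0.0010 − (-0.0861))
   = 2.5622 − (-0.000038)/(0.087100) = 2.562634

2.5626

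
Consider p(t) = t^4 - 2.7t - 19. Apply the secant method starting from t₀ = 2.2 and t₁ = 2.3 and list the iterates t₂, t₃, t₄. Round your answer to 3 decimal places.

p(2.2) = -1.51440, p(2.3) = 2.77410
t₂ = 2.30000 − 2.77410·(2.30000 − 2.20000) / (2.77410 − (-1.51440)) = 2.30000 − (0.27741)/(4.28850) = 2.23531
p(2.23531) = -0.06909
t₃ = 2.23531 − (-0.06909)·(2.23531 − 2.30000) / (-0.06909 − 2.77410) = 2.23531 − (0.00447)/(-2.84319) = 2.23688
p(2.23688) = -0.00303
t₄ = 2.23688 − (-0.00303)·(2.23688 − 2.23531) / (-0.00303 − (-0.06909)) = 2.23688 − (0.00000)/(0.06606) = 2.23696

2.235, 2.237, 2.237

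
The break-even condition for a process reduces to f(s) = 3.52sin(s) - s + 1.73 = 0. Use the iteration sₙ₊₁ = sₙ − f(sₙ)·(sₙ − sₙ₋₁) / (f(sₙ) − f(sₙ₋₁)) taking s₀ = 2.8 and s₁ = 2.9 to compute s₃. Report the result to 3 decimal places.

2.825

f(2.8) = 0.10916, f(2.9) = -0.32784
s₂ = 2.90000 − (-0.32784)·(2.90000 − 2.80000) / (-0.32784 − 0.10916) = 2.90000 − (-0.03278)/(-0.43700) = 2.82498
f(2.82498) = 0.00097
s₃ = 2.82498 − 0.00097·(2.82498 − 2.90000) / (0.00097 − (-0.32784)) = 2.82498 − (-0.00007)/(0.32882) = 2.82520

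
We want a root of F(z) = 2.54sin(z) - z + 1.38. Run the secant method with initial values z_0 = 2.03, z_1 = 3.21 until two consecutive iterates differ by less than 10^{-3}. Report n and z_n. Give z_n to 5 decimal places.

n = 5, z_n = 2.62798

F(2.03) = 1.6268706, F(3.21) = -2.0036192
z_2 = 3.2100000 − (-2.0036192)·(1.1800000)/(-3.6304898) = 2.5587736;  |Δ| = 0.6512264
F(2.5587736) = 0.2191909
z_3 = 2.5587736 − 0.2191909·(-0.6512264)/(2.2228101) = 2.6229910;  |Δ| = 0.0642173
F(2.6229910) = 0.0160011
z_4 = 2.6229910 − 0.0160011·(0.0642173)/(-0.2031898) = 2.6280481;  |Δ| = 0.0050571
F(2.6280481) = -0.0002281
z_5 = 2.6280481 − (-0.0002281)·(0.0050571)/(-0.0162292) = 2.6279770;  |Δ| = 0.0000711
|z_5 − z_4| = 0.0000711 < 10^{-3}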